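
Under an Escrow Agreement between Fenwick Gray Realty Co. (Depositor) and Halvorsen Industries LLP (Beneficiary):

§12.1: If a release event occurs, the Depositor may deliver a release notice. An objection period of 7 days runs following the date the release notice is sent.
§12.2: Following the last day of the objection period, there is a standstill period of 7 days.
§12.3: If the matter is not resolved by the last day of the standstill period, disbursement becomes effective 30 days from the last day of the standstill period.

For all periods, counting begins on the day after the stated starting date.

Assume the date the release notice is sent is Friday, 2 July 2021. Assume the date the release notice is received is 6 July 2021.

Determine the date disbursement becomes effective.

15 August 2021

The last day of the objection period: 2 July 2021 + 7 days = 9 July 2021.
Adding 7 calendar days to 9 July 2021 gives 16 July 2021, which is the last day of the standstill period.
The date disbursement becomes effective: 30 calendar days after 16 July 2021 is 15 August 2021.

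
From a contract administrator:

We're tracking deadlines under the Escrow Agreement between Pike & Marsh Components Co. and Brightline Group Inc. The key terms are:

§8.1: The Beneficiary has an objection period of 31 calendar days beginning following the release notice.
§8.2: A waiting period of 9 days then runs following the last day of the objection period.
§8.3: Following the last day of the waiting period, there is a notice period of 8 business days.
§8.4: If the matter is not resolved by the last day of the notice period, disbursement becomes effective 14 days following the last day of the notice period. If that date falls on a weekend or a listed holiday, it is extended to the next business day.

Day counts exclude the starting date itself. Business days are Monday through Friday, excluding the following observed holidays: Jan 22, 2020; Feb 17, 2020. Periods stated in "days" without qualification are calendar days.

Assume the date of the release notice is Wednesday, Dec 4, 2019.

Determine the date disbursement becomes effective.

Feb 7, 2020

The last day of the objection period: 31 calendar days after Dec 4, 2019 is Jan 4, 2020.
The last day of the waiting period: 9 calendar days after Jan 4, 2020 is Jan 13, 2020.
The last day of the notice period: counting 8 business days from Monday, Jan 13, 2020 (Jan 14, Jan 15, Jan 16, Jan 17, Jan 20, Jan 21, Jan 23, Jan 24, skipping weekends and the listed holiday on Jan 22) reaches Friday, Jan 24, 2020.
Adding 14 calendar days to Jan 24, 2020 gives Feb 7, 2020, which is the date disbursement becomes effective. Feb 7, 2020 is a Friday and is not a listed holiday, so no roll-forward applies.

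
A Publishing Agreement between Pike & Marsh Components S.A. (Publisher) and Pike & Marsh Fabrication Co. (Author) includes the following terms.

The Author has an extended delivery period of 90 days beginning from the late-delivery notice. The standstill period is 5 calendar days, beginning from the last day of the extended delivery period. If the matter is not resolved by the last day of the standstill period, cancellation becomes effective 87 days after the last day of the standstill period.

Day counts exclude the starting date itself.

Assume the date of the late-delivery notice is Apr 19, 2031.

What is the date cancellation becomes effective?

The last day of the extended delivery period: 90 calendar days after Apr 19, 2031 is Jul 18, 2031.
Adding 5 calendar days to Jul 18, 2031 gives Jul 23, 2031, which is the last day of the standstill period.
The date cancellation becomes effective: Jul 23, 2031 + 87 days = Oct 18, 2031.

Oct 18, 2031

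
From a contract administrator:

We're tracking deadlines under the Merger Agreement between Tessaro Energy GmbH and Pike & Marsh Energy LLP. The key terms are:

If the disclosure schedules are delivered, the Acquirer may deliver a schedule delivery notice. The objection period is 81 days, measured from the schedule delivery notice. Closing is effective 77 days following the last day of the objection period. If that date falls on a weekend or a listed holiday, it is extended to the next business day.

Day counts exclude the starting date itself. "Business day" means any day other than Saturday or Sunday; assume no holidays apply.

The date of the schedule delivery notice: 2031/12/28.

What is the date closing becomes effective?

2032/06/03

The last day of the objection period: 81 calendar days after 2031/12/28 is 2032/03/18.
The date closing becomes effective: 77 calendar days after 2032/03/18 is 2032/06/03. 2032/06/03 is a Thursday, so no roll-forward applies.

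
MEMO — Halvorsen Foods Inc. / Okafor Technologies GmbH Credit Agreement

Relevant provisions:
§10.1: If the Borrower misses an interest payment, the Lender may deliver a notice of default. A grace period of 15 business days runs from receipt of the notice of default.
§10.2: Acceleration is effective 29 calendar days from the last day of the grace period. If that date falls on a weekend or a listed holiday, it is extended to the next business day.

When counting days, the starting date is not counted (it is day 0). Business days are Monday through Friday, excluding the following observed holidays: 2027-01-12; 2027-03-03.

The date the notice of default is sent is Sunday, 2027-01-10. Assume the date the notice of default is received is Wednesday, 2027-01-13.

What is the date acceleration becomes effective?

2027-03-04

The last day of the grace period: 15 business days after Wednesday, 2027-01-13, skipping weekends — Jan 14, Jan 15, Jan 18, Jan 19, …, Feb 1, Feb 2, Feb 3 — lands on Wednesday, 2027-02-03.
The date acceleration becomes effective: 29 calendar days after 2027-02-03 is 2027-03-04. 2027-03-04 is a Thursday and is not a listed holiday, so no roll-forward applies.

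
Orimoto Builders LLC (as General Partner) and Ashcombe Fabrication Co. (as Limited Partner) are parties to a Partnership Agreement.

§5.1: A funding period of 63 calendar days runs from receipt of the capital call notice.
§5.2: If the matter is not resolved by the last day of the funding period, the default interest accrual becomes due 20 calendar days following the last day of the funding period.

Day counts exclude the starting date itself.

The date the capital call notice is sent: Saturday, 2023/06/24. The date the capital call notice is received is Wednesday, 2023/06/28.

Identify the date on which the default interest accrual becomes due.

The last day of the funding period: 2023/06/28 + 63 days = 2023/08/30.
The date on which the default interest accrual becomes due: 2023/08/30 + 20 days = 2023/09/19.

2023/09/19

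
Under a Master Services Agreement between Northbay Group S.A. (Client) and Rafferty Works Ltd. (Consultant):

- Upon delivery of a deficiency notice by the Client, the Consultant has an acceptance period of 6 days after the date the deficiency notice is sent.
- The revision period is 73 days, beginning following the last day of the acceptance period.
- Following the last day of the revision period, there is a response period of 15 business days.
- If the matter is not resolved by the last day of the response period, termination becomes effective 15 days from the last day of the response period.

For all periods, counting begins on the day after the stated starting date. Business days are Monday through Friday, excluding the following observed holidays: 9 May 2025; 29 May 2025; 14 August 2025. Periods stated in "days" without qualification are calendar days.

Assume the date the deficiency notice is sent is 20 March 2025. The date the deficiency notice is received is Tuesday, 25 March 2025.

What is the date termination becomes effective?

The last day of the acceptance period: 20 March 2025 + 6 days = 26 March 2025.
The last day of the revision period: 26 March 2025 + 73 days = 7 June 2025.
The last day of the response period: 15 business days after Saturday, 7 June 2025, skipping weekends — Jun 9, Jun 10, Jun 11, Jun 12, …, Jun 25, Jun 26, Jun 27 — lands on Friday, 27 June 2025.
The date termination becomes effective: 15 calendar days after 27 June 2025 is 12 July 2025.

12 July 2025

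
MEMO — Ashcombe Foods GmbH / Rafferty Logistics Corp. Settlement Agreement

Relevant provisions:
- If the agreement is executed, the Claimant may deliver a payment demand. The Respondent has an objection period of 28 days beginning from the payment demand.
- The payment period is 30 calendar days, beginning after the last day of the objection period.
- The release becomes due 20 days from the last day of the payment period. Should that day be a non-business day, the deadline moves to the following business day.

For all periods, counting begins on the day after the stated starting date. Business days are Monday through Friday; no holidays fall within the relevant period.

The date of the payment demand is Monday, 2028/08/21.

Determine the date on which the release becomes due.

The last day of the objection period: 28 calendar days after 2028/08/21 is 2028/09/18.
Adding 30 calendar days to 2028/09/18 gives 2028/10/18, which is the last day of the payment period.
The date on which the release becomes due: 2028/10/18 + 20 days = 2028/11/07. 2028/11/07 is a Tuesday, so no roll-forward applies.

2028/11/07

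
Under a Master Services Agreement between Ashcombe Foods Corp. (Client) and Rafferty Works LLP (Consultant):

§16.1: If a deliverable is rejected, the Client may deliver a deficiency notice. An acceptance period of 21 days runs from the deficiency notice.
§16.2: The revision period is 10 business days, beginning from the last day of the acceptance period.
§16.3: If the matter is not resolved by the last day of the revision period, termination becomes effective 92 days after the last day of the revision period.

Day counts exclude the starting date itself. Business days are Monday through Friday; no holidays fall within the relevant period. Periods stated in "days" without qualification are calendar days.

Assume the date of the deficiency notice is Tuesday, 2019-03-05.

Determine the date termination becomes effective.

2019-07-10

The last day of the acceptance period: 2019-03-05 + 21 days = 2019-03-26.
The last day of the revision period: 10 business days after Tuesday, 2019-03-26, skipping weekends — Mar 27, Mar 28, Mar 29, Apr 1, Apr 2, Apr 3, Apr 4, Apr 5, Apr 8, Apr 9 — lands on Tuesday, 2019-04-09.
Adding 92 calendar days to 2019-04-09 gives 2019-07-10, which is the date termination becomes effective.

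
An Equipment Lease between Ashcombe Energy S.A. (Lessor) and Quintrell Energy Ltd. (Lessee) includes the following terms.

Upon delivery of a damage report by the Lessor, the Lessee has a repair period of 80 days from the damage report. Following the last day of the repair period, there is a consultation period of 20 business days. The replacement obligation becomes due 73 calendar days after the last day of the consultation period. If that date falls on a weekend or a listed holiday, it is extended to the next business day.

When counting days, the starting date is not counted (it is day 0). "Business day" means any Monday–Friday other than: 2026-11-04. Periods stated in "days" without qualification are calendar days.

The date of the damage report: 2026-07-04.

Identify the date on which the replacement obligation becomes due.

Adding 80 calendar days to 2026-07-04 gives 2026-09-22, which is the last day of the repair period.
The last day of the consultation period: 20 business days after Tuesday, 2026-09-22, skipping weekends — Sep 23, Sep 24, Sep 25, Sep 28, …, Oct 16, Oct 19, Oct 20 — lands on Tuesday, 2026-10-20.
The date on which the replacement obligation becomes due: 2026-10-20 + 73 days = 2027-01-01. 2027-01-01 is a Friday and is not a listed holiday, so no roll-forward applies.

2027-01-01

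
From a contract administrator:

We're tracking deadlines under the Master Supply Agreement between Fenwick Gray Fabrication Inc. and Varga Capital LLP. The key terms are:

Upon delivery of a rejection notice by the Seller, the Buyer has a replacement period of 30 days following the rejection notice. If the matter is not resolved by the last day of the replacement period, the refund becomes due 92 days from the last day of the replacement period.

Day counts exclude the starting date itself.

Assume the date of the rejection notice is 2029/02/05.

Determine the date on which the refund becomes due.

Adding 30 calendar days to 2029/02/05 gives 2029/03/07, which is the last day of the replacement period.
The date on which the refund becomes due: 92 calendar days after 2029/03/07 is 2029/06/07.

2029/06/07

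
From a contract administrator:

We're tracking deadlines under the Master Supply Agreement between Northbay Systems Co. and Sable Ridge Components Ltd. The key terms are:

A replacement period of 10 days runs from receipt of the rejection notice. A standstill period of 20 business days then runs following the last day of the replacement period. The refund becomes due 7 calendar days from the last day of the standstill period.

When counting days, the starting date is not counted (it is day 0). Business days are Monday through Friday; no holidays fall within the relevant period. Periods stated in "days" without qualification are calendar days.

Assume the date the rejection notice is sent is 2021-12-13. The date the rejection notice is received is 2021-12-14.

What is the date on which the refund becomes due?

The last day of the replacement period: 2021-12-14 + 10 days = 2021-12-24.
The last day of the standstill period: 20 business days after Friday, 2021-12-24, skipping weekends — Dec 27, Dec 28, Dec 29, Dec 30, …, Jan 19, Jan 20, Jan 21 — lands on Friday, 2022-01-21.
Adding 7 calendar days to 2022-01-21 gives 2022-01-28, which is the date on which the refund becomes due.

2022-01-28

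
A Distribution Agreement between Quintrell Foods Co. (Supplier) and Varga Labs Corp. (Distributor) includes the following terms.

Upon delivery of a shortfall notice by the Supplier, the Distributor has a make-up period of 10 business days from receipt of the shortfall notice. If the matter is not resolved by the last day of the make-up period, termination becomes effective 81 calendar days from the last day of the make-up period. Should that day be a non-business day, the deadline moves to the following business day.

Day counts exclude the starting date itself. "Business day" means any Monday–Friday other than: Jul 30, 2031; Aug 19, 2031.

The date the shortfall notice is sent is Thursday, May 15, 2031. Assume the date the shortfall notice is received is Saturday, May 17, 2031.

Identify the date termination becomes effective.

The last day of the make-up period: counting 10 business days from Saturday, May 17, 2031 (May 19, May 20, May 21, May 22, May 23, May 26, May 27, May 28, May 29, May 30, skipping weekends) reaches Friday, May 30, 2031.
The date termination becomes effective: 81 calendar days after May 30, 2031 is Aug 19, 2031. That falls on Tuesday, a listed holiday, so it rolls to the next business day, Wednesday, Aug 20, 2031.

Aug 20, 2031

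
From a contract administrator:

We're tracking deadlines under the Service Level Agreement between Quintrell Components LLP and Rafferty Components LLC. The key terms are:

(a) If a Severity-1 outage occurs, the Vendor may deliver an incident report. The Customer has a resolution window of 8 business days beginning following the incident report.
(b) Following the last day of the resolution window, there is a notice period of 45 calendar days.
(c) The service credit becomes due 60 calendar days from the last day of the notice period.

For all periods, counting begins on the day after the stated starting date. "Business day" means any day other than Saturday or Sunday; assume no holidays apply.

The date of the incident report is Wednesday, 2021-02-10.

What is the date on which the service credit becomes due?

The last day of the resolution window: counting 8 business days from Wednesday, 2021-02-10 (Feb 11, Feb 12, Feb 15, Feb 16, Feb 17, Feb 18, Feb 19, Feb 22, skipping weekends) reaches Monday, 2021-02-22.
The last day of the notice period: 45 calendar days after 2021-02-22 is 2021-04-08.
Adding 60 calendar days to 2021-04-08 gives 2021-06-07, which is the date on which the service credit becomes due.

2021-06-07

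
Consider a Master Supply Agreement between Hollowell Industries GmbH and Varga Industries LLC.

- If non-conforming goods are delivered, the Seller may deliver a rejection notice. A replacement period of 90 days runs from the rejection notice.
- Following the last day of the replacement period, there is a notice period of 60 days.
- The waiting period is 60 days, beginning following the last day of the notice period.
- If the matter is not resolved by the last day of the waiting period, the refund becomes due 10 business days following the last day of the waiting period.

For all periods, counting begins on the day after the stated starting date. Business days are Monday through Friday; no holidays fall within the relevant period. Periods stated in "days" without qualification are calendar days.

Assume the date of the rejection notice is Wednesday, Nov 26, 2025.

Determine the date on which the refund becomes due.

Jul 8, 2026

Adding 90 calendar days to Nov 26, 2025 gives Feb 24, 2026, which is the last day of the replacement period.
The last day of the notice period: 60 calendar days after Feb 24, 2026 is Apr 25, 2026.
The last day of the waiting period: Apr 25, 2026 + 60 days = Jun 24, 2026.
The date on which the refund becomes due: counting 10 business days from Wednesday, Jun 24, 2026 (Jun 25, Jun 26, Jun 29, Jun 30, Jul 1, Jul 2, Jul 3, Jul 6, Jul 7, Jul 8, skipping weekends) reaches Wednesday, Jul 8, 2026.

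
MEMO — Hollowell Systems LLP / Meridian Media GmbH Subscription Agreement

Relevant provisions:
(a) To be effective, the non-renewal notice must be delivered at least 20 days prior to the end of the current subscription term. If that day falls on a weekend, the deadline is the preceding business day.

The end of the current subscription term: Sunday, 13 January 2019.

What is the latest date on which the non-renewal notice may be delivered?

24 December 2018

Counting back 20 calendar days from 13 January 2019 gives 24 December 2018. That is a Monday, so no adjustment is needed.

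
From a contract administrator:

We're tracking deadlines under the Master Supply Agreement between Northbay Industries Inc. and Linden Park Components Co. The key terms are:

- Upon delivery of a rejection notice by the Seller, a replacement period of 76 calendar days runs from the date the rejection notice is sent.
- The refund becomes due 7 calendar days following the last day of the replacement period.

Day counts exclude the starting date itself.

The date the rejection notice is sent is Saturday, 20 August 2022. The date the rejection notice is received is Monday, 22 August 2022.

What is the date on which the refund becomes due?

The last day of the replacement period: 76 calendar days after 20 August 2022 is 4 November 2022.
The date on which the refund becomes due: 7 calendar days after 4 November 2022 is 11 November 2022.

11 November 2022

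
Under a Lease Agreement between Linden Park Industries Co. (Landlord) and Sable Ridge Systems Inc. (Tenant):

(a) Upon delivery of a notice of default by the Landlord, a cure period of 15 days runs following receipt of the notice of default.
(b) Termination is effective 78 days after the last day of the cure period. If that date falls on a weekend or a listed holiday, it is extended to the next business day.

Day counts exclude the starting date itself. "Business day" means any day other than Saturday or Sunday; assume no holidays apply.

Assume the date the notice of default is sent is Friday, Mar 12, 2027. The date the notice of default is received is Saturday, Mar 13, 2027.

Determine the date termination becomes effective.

The last day of the cure period: Mar 13, 2027 + 15 days = Mar 28, 2027.
Adding 78 calendar days to Mar 28, 2027 gives Jun 14, 2027, which is the date termination becomes effective. Jun 14, 2027 is a Monday, so no roll-forward applies.

Jun 14, 2027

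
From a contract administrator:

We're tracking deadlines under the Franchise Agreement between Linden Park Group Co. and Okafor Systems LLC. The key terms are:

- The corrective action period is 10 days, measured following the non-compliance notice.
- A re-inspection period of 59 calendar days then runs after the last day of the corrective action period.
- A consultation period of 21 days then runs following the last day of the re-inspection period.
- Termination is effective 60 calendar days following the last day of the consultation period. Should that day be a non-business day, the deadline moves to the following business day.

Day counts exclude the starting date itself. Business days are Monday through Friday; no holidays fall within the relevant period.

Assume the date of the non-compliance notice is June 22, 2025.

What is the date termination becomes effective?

November 19, 2025

The last day of the corrective action period: June 22, 2025 + 10 days = July 2, 2025.
Adding 59 calendar days to July 2, 2025 gives August 30, 2025, which is the last day of the re-inspection period.
The last day of the consultation period: 21 calendar days after August 30, 2025 is September 20, 2025.
The date termination becomes effective: 60 calendar days after September 20, 2025 is November 19, 2025. November 19, 2025 is a Wednesday, so no roll-forward applies.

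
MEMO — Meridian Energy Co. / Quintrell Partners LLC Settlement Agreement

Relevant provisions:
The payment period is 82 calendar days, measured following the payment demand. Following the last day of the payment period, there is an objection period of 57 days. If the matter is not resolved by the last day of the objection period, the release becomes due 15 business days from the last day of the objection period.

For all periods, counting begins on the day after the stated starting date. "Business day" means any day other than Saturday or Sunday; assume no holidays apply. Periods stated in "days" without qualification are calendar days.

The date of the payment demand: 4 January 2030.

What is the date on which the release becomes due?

The last day of the payment period: 82 calendar days after 4 January 2030 is 27 March 2030.
The last day of the objection period: 27 March 2030 + 57 days = 23 May 2030.
The date on which the release becomes due: counting 15 business days from Thursday, 23 May 2030 (May 24, May 27, May 28, May 29, …, Jun 11, Jun 12, Jun 13, skipping weekends) reaches Thursday, 13 June 2030.

13 June 2030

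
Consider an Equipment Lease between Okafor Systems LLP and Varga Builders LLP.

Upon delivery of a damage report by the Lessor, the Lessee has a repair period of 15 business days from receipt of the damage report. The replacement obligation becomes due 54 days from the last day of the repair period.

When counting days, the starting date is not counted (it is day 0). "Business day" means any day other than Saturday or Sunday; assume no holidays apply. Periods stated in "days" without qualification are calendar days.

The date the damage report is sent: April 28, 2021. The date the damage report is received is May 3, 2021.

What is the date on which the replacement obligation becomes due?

From Monday, May 3, 2021, 15 business days (May 4, May 5, May 6, May 7, …, May 20, May 21, May 24, skipping weekends) brings us to Monday, May 24, 2021, which is the last day of the repair period.
The date on which the replacement obligation becomes due: 54 calendar days after May 24, 2021 is July 17, 2021.

July 17, 2021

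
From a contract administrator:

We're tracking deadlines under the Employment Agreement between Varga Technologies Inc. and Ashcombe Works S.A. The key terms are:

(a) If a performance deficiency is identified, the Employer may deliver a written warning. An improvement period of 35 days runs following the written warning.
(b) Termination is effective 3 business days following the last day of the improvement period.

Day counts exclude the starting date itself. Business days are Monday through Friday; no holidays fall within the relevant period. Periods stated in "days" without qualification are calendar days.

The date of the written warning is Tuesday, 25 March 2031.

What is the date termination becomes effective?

2 May 2031

The last day of the improvement period: 25 March 2031 + 35 days = 29 April 2031.
The date termination becomes effective: counting 3 business days from Tuesday, 29 April 2031 (Apr 30, May 1, May 2, skipping weekends) reaches Friday, 2 May 2031.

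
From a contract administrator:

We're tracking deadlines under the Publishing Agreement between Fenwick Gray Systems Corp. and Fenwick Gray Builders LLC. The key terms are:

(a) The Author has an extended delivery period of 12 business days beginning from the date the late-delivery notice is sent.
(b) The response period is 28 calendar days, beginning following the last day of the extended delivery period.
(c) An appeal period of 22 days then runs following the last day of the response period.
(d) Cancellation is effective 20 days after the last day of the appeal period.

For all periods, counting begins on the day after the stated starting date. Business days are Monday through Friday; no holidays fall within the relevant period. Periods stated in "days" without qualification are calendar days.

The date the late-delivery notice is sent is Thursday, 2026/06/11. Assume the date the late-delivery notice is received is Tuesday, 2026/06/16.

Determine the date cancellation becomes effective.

2026/09/07

From Thursday, 2026/06/11, 12 business days (Jun 12, Jun 15, Jun 16, Jun 17, …, Jun 25, Jun 26, Jun 29, skipping weekends) brings us to Monday, 2026/06/29, which is the last day of the extended delivery period.
The last day of the response period: 28 calendar days after 2026/06/29 is 2026/07/27.
Adding 22 calendar days to 2026/07/27 gives 2026/08/18, which is the last day of the appeal period.
Adding 20 calendar days to 2026/08/18 gives 2026/09/07, which is the date cancellation becomes effective.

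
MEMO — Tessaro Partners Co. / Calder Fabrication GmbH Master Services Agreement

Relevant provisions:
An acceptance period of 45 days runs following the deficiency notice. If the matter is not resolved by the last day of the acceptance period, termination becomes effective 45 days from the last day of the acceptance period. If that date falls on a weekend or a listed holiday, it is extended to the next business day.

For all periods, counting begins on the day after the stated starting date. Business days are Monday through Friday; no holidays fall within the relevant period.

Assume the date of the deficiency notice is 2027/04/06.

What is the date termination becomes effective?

2027/07/05

The last day of the acceptance period: 2027/04/06 + 45 days = 2027/05/21.
The date termination becomes effective: 2027/05/21 + 45 days = 2027/07/05. 2027/07/05 is a Monday, so no roll-forward applies.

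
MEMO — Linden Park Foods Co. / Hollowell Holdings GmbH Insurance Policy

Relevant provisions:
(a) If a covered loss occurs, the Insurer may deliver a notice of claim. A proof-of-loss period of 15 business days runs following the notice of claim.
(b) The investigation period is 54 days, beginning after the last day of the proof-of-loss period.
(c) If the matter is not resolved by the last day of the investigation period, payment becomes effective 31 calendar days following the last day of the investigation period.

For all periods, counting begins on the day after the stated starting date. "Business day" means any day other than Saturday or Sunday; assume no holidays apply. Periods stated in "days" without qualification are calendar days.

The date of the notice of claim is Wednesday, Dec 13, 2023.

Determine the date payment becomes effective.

Mar 28, 2024

The last day of the proof-of-loss period: counting 15 business days from Wednesday, Dec 13, 2023 (Dec 14, Dec 15, Dec 18, Dec 19, …, Jan 1, Jan 2, Jan 3, skipping weekends) reaches Wednesday, Jan 3, 2024.
The last day of the investigation period: 54 calendar days after Jan 3, 2024 is Feb 26, 2024.
Adding 31 calendar days to Feb 26, 2024 gives Mar 28, 2024, which is the date payment becomes effective.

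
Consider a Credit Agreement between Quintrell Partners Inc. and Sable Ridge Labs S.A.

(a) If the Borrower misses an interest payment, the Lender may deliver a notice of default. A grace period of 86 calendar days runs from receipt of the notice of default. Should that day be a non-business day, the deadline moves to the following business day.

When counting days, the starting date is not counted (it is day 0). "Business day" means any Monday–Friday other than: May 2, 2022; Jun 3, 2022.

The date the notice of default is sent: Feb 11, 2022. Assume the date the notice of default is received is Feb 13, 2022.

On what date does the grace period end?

Adding 86 calendar days to Feb 13, 2022 gives May 10, 2022, which is the last day of the grace period. May 10, 2022 is a Tuesday and is not a listed holiday, so no roll-forward applies.

May 10, 2022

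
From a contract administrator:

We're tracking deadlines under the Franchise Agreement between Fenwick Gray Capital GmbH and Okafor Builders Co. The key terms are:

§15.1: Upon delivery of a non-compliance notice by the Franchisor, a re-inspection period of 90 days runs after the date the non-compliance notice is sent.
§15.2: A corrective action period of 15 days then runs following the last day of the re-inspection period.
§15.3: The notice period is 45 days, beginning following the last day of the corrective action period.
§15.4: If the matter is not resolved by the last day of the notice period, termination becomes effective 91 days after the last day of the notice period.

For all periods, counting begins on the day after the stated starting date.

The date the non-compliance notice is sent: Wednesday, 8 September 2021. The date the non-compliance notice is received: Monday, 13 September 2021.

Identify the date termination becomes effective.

Adding 90 calendar days to 8 September 2021 gives 7 December 2021, which is the last day of the re-inspection period.
The last day of the corrective action period: 15 calendar days after 7 December 2021 is 22 December 2021.
The last day of the notice period: 45 calendar days after 22 December 2021 is 5 February 2022.
The date termination becomes effective: 5 February 2022 + 91 days = 7 May 2022.

7 May 2022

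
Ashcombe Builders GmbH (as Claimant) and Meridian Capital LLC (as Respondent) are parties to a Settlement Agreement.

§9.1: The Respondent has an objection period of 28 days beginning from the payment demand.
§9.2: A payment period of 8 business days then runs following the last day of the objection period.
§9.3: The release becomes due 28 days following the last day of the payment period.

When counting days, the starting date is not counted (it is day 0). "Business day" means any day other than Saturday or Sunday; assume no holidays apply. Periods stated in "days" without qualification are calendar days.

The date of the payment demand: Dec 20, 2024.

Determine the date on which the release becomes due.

Feb 26, 2025

The last day of the objection period: 28 calendar days after Dec 20, 2024 is Jan 17, 2025.
The last day of the payment period: 8 business days after Friday, Jan 17, 2025, skipping weekends — Jan 20, Jan 21, Jan 22, Jan 23, Jan 24, Jan 27, Jan 28, Jan 29 — lands on Wednesday, Jan 29, 2025.
The date on which the release becomes due: Jan 29, 2025 + 28 days = Feb 26, 2025.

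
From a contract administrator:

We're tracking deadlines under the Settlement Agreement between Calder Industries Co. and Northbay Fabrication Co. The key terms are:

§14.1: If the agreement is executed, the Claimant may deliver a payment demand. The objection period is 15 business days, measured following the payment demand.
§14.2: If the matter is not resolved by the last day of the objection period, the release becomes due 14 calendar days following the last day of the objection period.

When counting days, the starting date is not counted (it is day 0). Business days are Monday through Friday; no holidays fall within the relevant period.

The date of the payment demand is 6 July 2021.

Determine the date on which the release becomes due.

From Tuesday, 6 July 2021, 15 business days (Jul 7, Jul 8, Jul 9, Jul 12, …, Jul 23, Jul 26, Jul 27, skipping weekends) brings us to Tuesday, 27 July 2021, which is the last day of the objection period.
The date on which the release becomes due: 14 calendar days after 27 July 2021 is 10 August 2021.

10 August 2021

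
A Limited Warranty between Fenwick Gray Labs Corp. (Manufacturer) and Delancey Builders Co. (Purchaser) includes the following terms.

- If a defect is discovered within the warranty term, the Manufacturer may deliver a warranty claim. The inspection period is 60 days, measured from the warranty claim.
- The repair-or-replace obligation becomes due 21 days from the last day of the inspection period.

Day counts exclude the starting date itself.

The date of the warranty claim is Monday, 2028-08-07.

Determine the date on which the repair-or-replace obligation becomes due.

Adding 60 calendar days to 2028-08-07 gives 2028-10-06, which is the last day of the inspection period.
The date on which the repair-or-replace obligation becomes due: 2028-10-06 + 21 days = 2028-10-27.

2028-10-27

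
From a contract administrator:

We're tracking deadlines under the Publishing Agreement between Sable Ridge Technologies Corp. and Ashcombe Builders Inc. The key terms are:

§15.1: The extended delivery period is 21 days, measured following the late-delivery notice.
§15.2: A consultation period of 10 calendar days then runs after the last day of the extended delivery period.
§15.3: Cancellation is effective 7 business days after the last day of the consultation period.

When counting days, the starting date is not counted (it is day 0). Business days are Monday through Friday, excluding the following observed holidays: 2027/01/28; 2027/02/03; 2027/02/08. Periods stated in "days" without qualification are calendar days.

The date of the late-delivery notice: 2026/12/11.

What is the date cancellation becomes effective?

The last day of the extended delivery period: 2026/12/11 + 21 days = 2027/01/01.
The last day of the consultation period: 2027/01/01 + 10 days = 2027/01/11.
From Monday, 2027/01/11, 7 business days (Jan 12, Jan 13, Jan 14, Jan 15, Jan 18, Jan 19, Jan 20, skipping weekends) brings us to Wednesday, 2027/01/20, which is the date cancellation becomes effective.

2027/01/20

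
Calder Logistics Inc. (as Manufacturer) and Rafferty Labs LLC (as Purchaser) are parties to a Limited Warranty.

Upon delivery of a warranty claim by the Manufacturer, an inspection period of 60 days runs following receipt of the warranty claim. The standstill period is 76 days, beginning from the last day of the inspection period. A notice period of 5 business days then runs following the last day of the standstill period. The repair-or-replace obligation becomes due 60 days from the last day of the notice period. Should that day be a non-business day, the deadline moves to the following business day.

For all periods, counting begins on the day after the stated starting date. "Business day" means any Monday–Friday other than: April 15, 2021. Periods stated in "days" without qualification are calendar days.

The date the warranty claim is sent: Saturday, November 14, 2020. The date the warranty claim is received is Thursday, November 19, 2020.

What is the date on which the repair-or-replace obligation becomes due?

June 8, 2021

The last day of the inspection period: 60 calendar days after November 19, 2020 is January 18, 2021.
The last day of the standstill period: January 18, 2021 + 76 days = April 4, 2021.
From Sunday, April 4, 2021, 5 business days (Apr 5, Apr 6, Apr 7, Apr 8, Apr 9, skipping weekends) brings us to Friday, April 9, 2021, which is the last day of the notice period.
Adding 60 calendar days to April 9, 2021 gives June 8, 2021, which is the date on which the repair-or-replace obligation becomes due. June 8, 2021 is a Tuesday and is not a listed holiday, so no roll-forward applies.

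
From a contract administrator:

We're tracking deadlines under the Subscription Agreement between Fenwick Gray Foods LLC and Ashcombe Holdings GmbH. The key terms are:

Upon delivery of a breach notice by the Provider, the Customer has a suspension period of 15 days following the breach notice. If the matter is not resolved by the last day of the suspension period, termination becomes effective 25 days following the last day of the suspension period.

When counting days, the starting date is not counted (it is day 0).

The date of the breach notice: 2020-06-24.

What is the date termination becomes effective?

2020-08-03

The last day of the suspension period: 2020-06-24 + 15 days = 2020-07-09.
The date termination becomes effective: 2020-07-09 + 25 days = 2020-08-03.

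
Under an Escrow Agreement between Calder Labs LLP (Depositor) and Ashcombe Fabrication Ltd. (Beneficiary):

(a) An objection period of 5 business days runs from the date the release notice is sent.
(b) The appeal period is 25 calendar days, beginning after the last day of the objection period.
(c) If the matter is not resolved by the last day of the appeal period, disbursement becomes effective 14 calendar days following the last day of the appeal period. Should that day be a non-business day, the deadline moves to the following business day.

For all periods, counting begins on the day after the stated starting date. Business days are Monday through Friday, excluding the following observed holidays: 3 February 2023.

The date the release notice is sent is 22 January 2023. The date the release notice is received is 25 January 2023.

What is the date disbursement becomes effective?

7 March 2023

The last day of the objection period: counting 5 business days from Sunday, 22 January 2023 (Jan 23, Jan 24, Jan 25, Jan 26, Jan 27, skipping weekends) reaches Friday, 27 January 2023.
Adding 25 calendar days to 27 January 2023 gives 21 February 2023, which is the last day of the appeal period.
Adding 14 calendar days to 21 February 2023 gives 7 March 2023, which is the date disbursement becomes effective. 7 March 2023 is a Tuesday and is not a listed holiday, so no roll-forward applies.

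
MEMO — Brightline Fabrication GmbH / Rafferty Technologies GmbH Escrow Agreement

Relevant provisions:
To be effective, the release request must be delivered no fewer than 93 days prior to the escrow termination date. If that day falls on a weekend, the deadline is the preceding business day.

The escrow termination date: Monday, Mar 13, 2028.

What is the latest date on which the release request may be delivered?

Counting back 93 calendar days from Mar 13, 2028 gives Dec 11, 2027. That is a Saturday, so the deadline moves back to Friday, Dec 10, 2027.

Dec 10, 2027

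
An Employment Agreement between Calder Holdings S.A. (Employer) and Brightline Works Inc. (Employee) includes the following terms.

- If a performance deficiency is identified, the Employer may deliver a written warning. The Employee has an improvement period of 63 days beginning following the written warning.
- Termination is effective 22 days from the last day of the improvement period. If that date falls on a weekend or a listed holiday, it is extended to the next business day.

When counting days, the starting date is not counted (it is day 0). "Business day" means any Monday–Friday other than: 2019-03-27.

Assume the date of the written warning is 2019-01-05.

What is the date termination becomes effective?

The last day of the improvement period: 63 calendar days after 2019-01-05 is 2019-03-09.
The date termination becomes effective: 22 calendar days after 2019-03-09 is 2019-03-31. That falls on a Sunday, so it rolls to the next business day, Monday, 2019-04-01.

2019-04-01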